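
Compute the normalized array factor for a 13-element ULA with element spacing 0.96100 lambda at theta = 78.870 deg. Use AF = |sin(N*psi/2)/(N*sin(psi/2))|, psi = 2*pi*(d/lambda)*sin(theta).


psi = 2*pi*0.96100*sin(78.870 deg) = 5.924574 rad
AF = |sin(13*5.924574/2) / (13*sin(5.924574/2))| = 0.3126

0.3126


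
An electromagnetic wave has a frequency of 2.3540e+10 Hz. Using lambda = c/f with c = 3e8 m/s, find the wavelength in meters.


lambda = c / f = 3.0000e+08 / 2.3540e+10 = 0.01274 m

0.01274 m


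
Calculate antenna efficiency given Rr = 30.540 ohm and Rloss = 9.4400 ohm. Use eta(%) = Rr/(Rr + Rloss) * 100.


eta = 30.540 / (30.540 + 9.4400) * 100 = 76.39%

76.39%


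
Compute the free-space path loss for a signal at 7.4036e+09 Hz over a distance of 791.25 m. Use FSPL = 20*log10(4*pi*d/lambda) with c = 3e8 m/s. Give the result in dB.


lambda = c / f = 3.0000e+08 / 7.4036e+09 = 0.04052083 m
FSPL = 20 * log10(4*pi*791.25/0.04052083) = 107.8 dB

107.8 dB


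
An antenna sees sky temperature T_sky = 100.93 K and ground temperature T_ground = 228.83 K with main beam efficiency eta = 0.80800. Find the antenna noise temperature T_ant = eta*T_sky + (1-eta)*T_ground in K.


T_ant = 0.80800 * 100.93 + (1 - 0.80800) * 228.83 = 125.5 K

125.5 K


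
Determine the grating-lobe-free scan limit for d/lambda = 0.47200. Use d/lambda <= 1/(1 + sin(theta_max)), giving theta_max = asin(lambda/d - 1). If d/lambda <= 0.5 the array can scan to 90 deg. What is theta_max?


lambda/d - 1 = 1/0.47200 - 1 = 1.118644 >= 1
d/lambda <= 0.5, so the array can scan to endfire without grating lobes: theta_max = 90 deg

90 deg


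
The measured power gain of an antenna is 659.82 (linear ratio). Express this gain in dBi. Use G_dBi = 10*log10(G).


G_dBi = 10 * log10(659.82) = 28.19 dBi

28.19 dBi


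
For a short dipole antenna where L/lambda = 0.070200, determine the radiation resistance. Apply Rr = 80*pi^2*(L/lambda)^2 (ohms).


Rr = 80 * pi^2 * (0.070200)^2 = 80 * 9.869604 * 4.928040e-03 = 3.891 ohm

3.891 ohm


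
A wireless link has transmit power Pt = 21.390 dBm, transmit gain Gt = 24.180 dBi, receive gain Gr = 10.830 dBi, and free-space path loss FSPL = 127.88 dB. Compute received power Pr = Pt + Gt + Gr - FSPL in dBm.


Pr = 21.390 + 24.180 + 10.830 - 127.88 = -71.48 dBm

-71.48 dBm


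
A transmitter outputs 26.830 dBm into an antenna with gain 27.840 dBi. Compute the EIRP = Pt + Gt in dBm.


EIRP = Pt + Gt = 26.830 + 27.840 = 54.67 dBm

54.67 dBm


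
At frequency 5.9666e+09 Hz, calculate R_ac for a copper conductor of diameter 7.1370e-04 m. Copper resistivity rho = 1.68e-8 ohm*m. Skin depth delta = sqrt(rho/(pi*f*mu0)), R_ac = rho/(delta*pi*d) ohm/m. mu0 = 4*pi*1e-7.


delta = sqrt(1.68e-8 / (pi * 5.9666e+09 * 4*pi*1e-7)) = 8.445227e-07 m
R_ac = 1.68e-8 / (8.445227e-07 * pi * 7.1370e-04) = 8.872 ohm/m

8.872 ohm/m


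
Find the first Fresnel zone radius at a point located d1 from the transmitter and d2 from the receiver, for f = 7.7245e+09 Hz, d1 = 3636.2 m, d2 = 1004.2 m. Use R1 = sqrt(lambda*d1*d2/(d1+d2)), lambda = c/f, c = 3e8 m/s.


lambda = c / f = 3.0000e+08 / 7.7245e+09 = 0.03883747 m
R1 = sqrt(0.03883747 * 3636.2 * 1004.2 / (3636.2 + 1004.2)) = 5.528 m

5.528 m


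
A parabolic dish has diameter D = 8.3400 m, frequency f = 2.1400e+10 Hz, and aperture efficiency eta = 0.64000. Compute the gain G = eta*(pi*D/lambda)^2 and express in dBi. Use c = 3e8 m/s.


lambda = c / f = 3.0000e+08 / 2.1400e+10 = 0.01401869 m
G_linear = 0.64000 * (pi * 8.3400 / 0.01401869)^2 = 2.235615e+06
G_dBi = 10 * log10(2.235615e+06) = 63.49 dBi

63.49 dBi


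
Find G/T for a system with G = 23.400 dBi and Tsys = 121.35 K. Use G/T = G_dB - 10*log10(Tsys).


G/T = 23.400 - 10*log10(121.35) = 23.400 - 20.84040 = 2.560 dB/K

2.560 dB/K


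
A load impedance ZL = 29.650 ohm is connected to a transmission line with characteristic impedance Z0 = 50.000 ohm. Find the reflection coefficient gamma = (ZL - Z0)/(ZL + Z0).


gamma = (29.650 - 50.000) / (29.650 + 50.000) = -0.2555

-0.2555


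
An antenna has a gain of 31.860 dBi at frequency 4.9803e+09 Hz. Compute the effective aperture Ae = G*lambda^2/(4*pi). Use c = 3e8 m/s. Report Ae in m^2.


lambda = c / f = 3.0000e+08 / 4.9803e+09 = 0.06023734 m
G_linear = 10^(31.860/10) = 1534.617
Ae = G_linear * lambda^2 / (4*pi) = 1534.617 * 0.06023734^2 / (4*pi) = 0.4431 m^2

0.4431 m^2


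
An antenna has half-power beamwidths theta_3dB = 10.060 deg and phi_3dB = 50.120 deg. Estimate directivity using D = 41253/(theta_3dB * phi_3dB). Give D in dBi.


D_linear = 41253 / (10.060 * 50.120) = 81.81755
D_dBi = 10 * log10(81.81755) = 19.13 dBi

19.13 dBi


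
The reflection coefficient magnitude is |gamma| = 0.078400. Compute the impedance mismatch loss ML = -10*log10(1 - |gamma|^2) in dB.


ML = -10 * log10(1 - 0.078400^2) = -10 * log10(0.99385344) = 0.02678 dB

0.02678 dB


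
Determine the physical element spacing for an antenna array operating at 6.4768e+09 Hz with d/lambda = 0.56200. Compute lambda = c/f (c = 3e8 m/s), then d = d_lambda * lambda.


lambda = c / f = 3.0000e+08 / 6.4768e+09 = 0.04631917 m
d = 0.56200 * 0.04631917 = 0.02603 m

0.02603 m


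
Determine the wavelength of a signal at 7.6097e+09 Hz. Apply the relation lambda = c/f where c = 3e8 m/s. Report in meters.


lambda = c / f = 3.0000e+08 / 7.6097e+09 = 0.03942 m

0.03942 m


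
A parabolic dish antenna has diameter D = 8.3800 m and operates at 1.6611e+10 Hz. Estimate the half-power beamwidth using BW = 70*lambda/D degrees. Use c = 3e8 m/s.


lambda = c / f = 3.0000e+08 / 1.6611e+10 = 0.01806032 m
BW = 70 * 0.01806032 / 8.3800 = 0.1509 deg

0.1509 deg


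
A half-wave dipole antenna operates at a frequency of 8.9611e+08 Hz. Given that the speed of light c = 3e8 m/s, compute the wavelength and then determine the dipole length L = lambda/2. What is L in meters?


lambda = c / f = 3.0000e+08 / 8.9611e+08 = 0.3347803 m
L = lambda / 2 = 0.3347803 / 2 = 0.1674 m

0.1674 m


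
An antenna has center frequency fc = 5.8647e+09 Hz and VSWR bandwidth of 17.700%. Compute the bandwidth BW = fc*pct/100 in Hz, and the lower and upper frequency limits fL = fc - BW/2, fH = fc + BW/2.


BW = 5.8647e+09 * 17.700/100 = 1.038052e+09 Hz
fL = 5.8647e+09 - 1.038052e+09/2 = 5.346e+09 Hz
fH = 5.8647e+09 + 1.038052e+09/2 = 6.384e+09 Hz

BW=1.038e+09 Hz, fL=5.346e+09 Hz, fH=6.384e+09 Hz


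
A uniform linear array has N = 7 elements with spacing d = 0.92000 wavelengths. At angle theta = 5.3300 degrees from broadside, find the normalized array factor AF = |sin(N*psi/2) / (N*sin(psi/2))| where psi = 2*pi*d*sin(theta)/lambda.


psi = 2*pi*0.92000*sin(5.3300 deg) = 0.5369647 rad
AF = |sin(7*0.5369647/2) / (7*sin(0.5369647/2))| = 0.5131

0.5131


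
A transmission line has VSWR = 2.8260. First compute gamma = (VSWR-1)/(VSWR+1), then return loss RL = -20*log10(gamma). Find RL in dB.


gamma = (2.8260 - 1) / (2.8260 + 1) = 0.4772608
RL = -20 * log10(0.4772608) = 6.425 dB

6.425 dB


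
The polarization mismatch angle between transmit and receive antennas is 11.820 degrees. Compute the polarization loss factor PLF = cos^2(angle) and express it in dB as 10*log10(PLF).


PLF_linear = cos^2(11.820 deg) = 0.9580415
PLF_dB = 10 * log10(0.9580415) = -0.1862 dB

-0.1862 dB


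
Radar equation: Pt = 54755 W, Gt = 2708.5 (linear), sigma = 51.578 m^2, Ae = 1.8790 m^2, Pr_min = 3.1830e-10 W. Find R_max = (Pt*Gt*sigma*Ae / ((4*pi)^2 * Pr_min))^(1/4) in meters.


R^4 = 54755*2708.5*51.578*1.8790 / ((4*pi)^2 * 3.1830e-10) = 2.859483e+17
R_max = 2.859483e+17^0.25 = 23124 m

23124 m


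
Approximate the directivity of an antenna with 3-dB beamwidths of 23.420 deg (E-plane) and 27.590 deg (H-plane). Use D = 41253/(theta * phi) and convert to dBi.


D_linear = 41253 / (23.420 * 27.590) = 63.84354
D_dBi = 10 * log10(63.84354) = 18.05 dBi

18.05 dBi


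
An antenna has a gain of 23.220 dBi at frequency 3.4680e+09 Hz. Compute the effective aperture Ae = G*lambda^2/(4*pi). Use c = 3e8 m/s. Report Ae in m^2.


lambda = c / f = 3.0000e+08 / 3.4680e+09 = 0.08650519 m
G_linear = 10^(23.220/10) = 209.8940
Ae = G_linear * lambda^2 / (4*pi) = 209.8940 * 0.08650519^2 / (4*pi) = 0.1250 m^2

0.1250 m^2


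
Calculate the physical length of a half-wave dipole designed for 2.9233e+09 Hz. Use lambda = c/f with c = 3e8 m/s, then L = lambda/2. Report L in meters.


lambda = c / f = 3.0000e+08 / 2.9233e+09 = 0.1026237 m
L = lambda / 2 = 0.1026237 / 2 = 0.05131 m

0.05131 m


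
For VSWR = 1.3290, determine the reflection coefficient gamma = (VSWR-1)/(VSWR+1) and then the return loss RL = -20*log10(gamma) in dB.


gamma = (1.3290 - 1) / (1.3290 + 1) = 0.1412623
RL = -20 * log10(0.1412623) = 17.00 dB

17.00 dB


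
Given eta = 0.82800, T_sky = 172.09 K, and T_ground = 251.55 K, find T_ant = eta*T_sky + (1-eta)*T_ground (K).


T_ant = 0.82800 * 172.09 + (1 - 0.82800) * 251.55 = 185.8 K

185.8 K


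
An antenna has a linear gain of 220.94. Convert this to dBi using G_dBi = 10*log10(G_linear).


G_dBi = 10 * log10(220.94) = 23.44 dBi

23.44 dBi


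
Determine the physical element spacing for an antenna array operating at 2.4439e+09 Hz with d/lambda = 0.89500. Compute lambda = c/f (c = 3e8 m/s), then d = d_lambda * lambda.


lambda = c / f = 3.0000e+08 / 2.4439e+09 = 0.1227546 m
d = 0.89500 * 0.1227546 = 0.1099 m

0.1099 m


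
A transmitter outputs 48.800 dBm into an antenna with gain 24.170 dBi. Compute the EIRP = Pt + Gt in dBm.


EIRP = Pt + Gt = 48.800 + 24.170 = 72.97 dBm

72.97 dBm


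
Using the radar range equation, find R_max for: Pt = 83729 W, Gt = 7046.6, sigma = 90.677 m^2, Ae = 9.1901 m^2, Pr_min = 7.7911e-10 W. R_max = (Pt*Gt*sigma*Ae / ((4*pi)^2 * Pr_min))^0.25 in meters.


R^4 = 83729*7046.6*90.677*9.1901 / ((4*pi)^2 * 7.7911e-10) = 3.996266e+18
R_max = 3.996266e+18^0.25 = 44711 m

44711 m


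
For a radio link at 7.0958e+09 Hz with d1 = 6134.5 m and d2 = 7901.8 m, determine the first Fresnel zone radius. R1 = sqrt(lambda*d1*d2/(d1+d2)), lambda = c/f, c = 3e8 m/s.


lambda = c / f = 3.0000e+08 / 7.0958e+09 = 0.04227853 m
R1 = sqrt(0.04227853 * 6134.5 * 7901.8 / (6134.5 + 7901.8)) = 12.08 m

12.08 m


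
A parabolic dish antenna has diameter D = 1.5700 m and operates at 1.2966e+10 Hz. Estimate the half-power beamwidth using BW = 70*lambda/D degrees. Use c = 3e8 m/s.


lambda = c / f = 3.0000e+08 / 1.2966e+10 = 0.02313744 m
BW = 70 * 0.02313744 / 1.5700 = 1.032 deg

1.032 deg


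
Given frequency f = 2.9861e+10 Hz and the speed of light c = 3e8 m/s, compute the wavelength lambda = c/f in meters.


lambda = c / f = 3.0000e+08 / 2.9861e+10 = 0.01005 m

0.01005 m


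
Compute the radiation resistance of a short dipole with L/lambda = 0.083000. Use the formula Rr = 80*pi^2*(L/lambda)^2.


Rr = 80 * pi^2 * (0.083000)^2 = 80 * 9.869604 * 6.889000e-03 = 5.439 ohm

5.439 ohm


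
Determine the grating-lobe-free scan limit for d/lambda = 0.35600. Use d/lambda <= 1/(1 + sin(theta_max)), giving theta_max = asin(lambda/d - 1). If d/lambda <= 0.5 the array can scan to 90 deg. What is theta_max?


lambda/d - 1 = 1/0.35600 - 1 = 1.808989 >= 1
d/lambda <= 0.5, so the array can scan to endfire without grating lobes: theta_max = 90 deg

90 deg


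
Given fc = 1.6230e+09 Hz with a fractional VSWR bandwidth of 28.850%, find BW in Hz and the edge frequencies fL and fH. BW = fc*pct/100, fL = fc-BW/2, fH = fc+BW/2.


BW = 1.6230e+09 * 28.850/100 = 4.682355e+08 Hz
fL = 1.6230e+09 - 4.682355e+08/2 = 1.389e+09 Hz
fH = 1.6230e+09 + 4.682355e+08/2 = 1.857e+09 Hz

BW=4.682e+08 Hz, fL=1.389e+09 Hz, fH=1.857e+09 Hz


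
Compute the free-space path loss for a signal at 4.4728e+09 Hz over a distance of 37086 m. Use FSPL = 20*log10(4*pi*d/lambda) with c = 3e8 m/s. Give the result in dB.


lambda = c / f = 3.0000e+08 / 4.4728e+09 = 0.06707208 m
FSPL = 20 * log10(4*pi*37086/0.06707208) = 136.8 dB

136.8 dB


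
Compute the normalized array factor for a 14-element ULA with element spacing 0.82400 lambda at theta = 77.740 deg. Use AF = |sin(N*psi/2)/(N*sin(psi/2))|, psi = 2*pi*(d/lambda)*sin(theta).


psi = 2*pi*0.82400*sin(77.740 deg) = 5.059270 rad
AF = |sin(14*5.059270/2) / (14*sin(5.059270/2))| = 0.09402

0.09402


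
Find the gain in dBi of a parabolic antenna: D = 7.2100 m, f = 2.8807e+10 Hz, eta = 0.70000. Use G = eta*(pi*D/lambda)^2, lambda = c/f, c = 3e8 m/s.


lambda = c / f = 3.0000e+08 / 2.8807e+10 = 0.01041414 m
G_linear = 0.70000 * (pi * 7.2100 / 0.01041414)^2 = 3.311475e+06
G_dBi = 10 * log10(3.311475e+06) = 65.20 dBi

65.20 dBi


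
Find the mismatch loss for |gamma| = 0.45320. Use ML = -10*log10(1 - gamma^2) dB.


ML = -10 * log10(1 - 0.45320^2) = -10 * log10(0.79460976) = 0.9985 dB

0.9985 dB


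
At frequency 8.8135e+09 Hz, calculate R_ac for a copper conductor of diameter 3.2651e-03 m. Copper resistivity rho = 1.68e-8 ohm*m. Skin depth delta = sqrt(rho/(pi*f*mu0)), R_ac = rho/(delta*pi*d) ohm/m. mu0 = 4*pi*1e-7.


delta = sqrt(1.68e-8 / (pi * 8.8135e+09 * 4*pi*1e-7)) = 6.948652e-07 m
R_ac = 1.68e-8 / (6.948652e-07 * pi * 3.2651e-03) = 2.357 ohm/m

2.357 ohm/m


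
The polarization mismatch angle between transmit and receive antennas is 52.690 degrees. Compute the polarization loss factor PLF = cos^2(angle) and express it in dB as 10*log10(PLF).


PLF_linear = cos^2(52.690 deg) = 0.3673902
PLF_dB = 10 * log10(0.3673902) = -4.349 dB

-4.349 dB


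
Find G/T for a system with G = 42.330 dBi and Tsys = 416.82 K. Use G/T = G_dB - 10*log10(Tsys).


G/T = 42.330 - 10*log10(416.82) = 42.330 - 26.19949 = 16.13 dB/K

16.13 dB/K


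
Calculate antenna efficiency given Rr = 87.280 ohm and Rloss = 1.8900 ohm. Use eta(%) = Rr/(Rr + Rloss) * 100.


eta = 87.280 / (87.280 + 1.8900) * 100 = 97.88%

97.88%


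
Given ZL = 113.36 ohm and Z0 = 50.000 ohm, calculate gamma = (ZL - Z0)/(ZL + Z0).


gamma = (113.36 - 50.000) / (113.36 + 50.000) = 0.3879

0.3879


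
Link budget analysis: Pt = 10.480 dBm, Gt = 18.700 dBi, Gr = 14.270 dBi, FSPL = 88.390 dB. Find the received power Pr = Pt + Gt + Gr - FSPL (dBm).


Pr = 10.480 + 18.700 + 14.270 - 88.390 = -44.94 dBm

-44.94 dBm


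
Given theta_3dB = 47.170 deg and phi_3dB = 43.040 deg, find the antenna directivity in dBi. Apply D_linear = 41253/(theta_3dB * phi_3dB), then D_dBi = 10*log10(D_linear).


D_linear = 41253 / (47.170 * 43.040) = 20.31970
D_dBi = 10 * log10(20.31970) = 13.08 dBi

13.08 dBi


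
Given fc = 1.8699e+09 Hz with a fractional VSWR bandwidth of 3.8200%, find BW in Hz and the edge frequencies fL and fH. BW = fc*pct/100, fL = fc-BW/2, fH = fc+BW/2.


BW = 1.8699e+09 * 3.8200/100 = 7.143018e+07 Hz
fL = 1.8699e+09 - 7.143018e+07/2 = 1.834e+09 Hz
fH = 1.8699e+09 + 7.143018e+07/2 = 1.906e+09 Hz

BW=7.143e+07 Hz, fL=1.834e+09 Hz, fH=1.906e+09 Hz


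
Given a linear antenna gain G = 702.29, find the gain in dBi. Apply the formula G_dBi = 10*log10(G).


G_dBi = 10 * log10(702.29) = 28.47 dBi

28.47 dBi


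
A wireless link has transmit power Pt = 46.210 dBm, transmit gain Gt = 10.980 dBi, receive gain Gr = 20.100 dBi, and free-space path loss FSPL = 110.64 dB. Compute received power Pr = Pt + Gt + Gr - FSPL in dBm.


Pr = 46.210 + 10.980 + 20.100 - 110.64 = -33.35 dBm

-33.35 dBm


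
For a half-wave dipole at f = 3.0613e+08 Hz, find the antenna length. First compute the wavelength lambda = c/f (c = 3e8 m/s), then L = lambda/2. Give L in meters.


lambda = c / f = 3.0000e+08 / 3.0613e+08 = 0.9799758 m
L = lambda / 2 = 0.9799758 / 2 = 0.4900 m

0.4900 m


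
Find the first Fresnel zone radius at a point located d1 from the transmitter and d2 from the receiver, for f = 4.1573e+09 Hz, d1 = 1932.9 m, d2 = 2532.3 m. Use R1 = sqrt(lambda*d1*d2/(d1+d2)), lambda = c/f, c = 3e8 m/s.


lambda = c / f = 3.0000e+08 / 4.1573e+09 = 0.07216222 m
R1 = sqrt(0.07216222 * 1932.9 * 2532.3 / (1932.9 + 2532.3)) = 8.894 m

8.894 m


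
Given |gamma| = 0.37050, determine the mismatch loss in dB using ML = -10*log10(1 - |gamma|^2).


ML = -10 * log10(1 - 0.37050^2) = -10 * log10(0.86272975) = 0.6413 dB

0.6413 dB


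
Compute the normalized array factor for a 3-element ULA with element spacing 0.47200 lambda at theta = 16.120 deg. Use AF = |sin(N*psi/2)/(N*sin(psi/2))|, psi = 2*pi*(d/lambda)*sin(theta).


psi = 2*pi*0.47200*sin(16.120 deg) = 0.8234165 rad
AF = |sin(3*0.8234165/2) / (3*sin(0.8234165/2))| = 0.7865

0.7865


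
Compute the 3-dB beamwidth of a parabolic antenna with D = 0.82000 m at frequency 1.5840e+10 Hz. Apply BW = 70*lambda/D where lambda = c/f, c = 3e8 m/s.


lambda = c / f = 3.0000e+08 / 1.5840e+10 = 0.01893939 m
BW = 70 * 0.01893939 / 0.82000 = 1.617 deg

1.617 deg


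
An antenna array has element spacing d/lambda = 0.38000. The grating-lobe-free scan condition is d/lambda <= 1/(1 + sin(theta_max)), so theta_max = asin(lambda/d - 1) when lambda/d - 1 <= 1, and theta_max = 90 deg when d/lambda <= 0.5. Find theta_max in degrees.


lambda/d - 1 = 1/0.38000 - 1 = 1.631579 >= 1
d/lambda <= 0.5, so the array can scan to endfire without grating lobes: theta_max = 90 deg

90 deg


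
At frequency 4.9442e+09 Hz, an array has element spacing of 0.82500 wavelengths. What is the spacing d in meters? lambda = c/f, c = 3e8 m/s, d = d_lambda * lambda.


lambda = c / f = 3.0000e+08 / 4.9442e+09 = 0.06067716 m
d = 0.82500 * 0.06067716 = 0.05006 m

0.05006 m


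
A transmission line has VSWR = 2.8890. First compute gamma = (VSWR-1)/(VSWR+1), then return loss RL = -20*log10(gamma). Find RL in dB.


gamma = (2.8890 - 1) / (2.8890 + 1) = 0.4857290
RL = -20 * log10(0.4857290) = 6.272 dB

6.272 dB


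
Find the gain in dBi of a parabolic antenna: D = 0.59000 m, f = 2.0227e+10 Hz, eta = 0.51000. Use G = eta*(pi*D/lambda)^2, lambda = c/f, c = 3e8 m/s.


lambda = c / f = 3.0000e+08 / 2.0227e+10 = 0.01483166 m
G_linear = 0.51000 * (pi * 0.59000 / 0.01483166)^2 = 7965.159
G_dBi = 10 * log10(7965.159) = 39.01 dBi

39.01 dBi


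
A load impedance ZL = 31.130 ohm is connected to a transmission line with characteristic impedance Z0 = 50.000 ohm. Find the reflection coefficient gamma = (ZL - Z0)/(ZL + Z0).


gamma = (31.130 - 50.000) / (31.130 + 50.000) = -0.2326

-0.2326


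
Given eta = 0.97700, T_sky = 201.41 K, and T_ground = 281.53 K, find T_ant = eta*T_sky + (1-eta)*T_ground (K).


T_ant = 0.97700 * 201.41 + (1 - 0.97700) * 281.53 = 203.3 K

203.3 K


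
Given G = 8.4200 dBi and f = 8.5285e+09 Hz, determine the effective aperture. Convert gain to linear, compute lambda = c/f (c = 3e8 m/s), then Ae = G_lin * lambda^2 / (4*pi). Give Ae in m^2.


lambda = c / f = 3.0000e+08 / 8.5285e+09 = 0.03517617 m
G_linear = 10^(8.4200/10) = 6.950243
Ae = G_linear * lambda^2 / (4*pi) = 6.950243 * 0.03517617^2 / (4*pi) = 6.844e-04 m^2

6.844e-04 m^2


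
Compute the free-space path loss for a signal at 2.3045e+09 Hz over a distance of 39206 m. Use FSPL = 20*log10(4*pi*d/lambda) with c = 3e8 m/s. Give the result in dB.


lambda = c / f = 3.0000e+08 / 2.3045e+09 = 0.1301801 m
FSPL = 20 * log10(4*pi*39206/0.1301801) = 131.6 dB

131.6 dB


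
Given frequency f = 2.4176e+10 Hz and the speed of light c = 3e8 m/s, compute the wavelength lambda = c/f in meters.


lambda = c / f = 3.0000e+08 / 2.4176e+10 = 0.01241 m

0.01241 m


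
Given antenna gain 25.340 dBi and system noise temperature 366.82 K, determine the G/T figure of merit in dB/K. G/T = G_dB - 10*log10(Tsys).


G/T = 25.340 - 10*log10(366.82) = 25.340 - 25.64453 = -0.3045 dB/K

-0.3045 dB/K


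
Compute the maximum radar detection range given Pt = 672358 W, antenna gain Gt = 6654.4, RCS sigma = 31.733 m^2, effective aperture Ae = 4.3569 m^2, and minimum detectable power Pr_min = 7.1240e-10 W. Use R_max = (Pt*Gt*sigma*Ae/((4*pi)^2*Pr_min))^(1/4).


R^4 = 672358*6654.4*31.733*4.3569 / ((4*pi)^2 * 7.1240e-10) = 5.498631e+18
R_max = 5.498631e+18^0.25 = 48424 m

48424 m


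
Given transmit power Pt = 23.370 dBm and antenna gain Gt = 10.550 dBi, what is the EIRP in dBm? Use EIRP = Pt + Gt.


EIRP = Pt + Gt = 23.370 + 10.550 = 33.92 dBm

33.92 dBm


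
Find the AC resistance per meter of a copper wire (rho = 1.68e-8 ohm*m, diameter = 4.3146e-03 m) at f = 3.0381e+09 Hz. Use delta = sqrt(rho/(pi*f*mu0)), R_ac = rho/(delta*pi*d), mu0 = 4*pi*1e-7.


delta = sqrt(1.68e-8 / (pi * 3.0381e+09 * 4*pi*1e-7)) = 1.183515e-06 m
R_ac = 1.68e-8 / (1.183515e-06 * pi * 4.3146e-03) = 1.047 ohm/m

1.047 ohm/m


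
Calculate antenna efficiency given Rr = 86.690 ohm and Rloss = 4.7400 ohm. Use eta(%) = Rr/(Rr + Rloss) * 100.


eta = 86.690 / (86.690 + 4.7400) * 100 = 94.82%

94.82%


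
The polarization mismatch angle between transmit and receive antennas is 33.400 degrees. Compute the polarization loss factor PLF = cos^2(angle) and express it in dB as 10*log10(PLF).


PLF_linear = cos^2(33.400 deg) = 0.6969710
PLF_dB = 10 * log10(0.6969710) = -1.568 dB

-1.568 dB


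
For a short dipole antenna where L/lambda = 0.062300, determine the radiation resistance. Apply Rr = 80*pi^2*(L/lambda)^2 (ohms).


Rr = 80 * pi^2 * (0.062300)^2 = 80 * 9.869604 * 3.881290e-03 = 3.065 ohm

3.065 ohm


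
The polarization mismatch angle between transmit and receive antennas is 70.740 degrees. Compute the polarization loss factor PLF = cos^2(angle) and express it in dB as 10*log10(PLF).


PLF_linear = cos^2(70.740 deg) = 0.1088046
PLF_dB = 10 * log10(0.1088046) = -9.634 dB

-9.634 dB


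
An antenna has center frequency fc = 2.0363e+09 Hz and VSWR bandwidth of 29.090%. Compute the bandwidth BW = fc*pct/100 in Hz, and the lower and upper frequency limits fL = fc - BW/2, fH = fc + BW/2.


BW = 2.0363e+09 * 29.090/100 = 5.923597e+08 Hz
fL = 2.0363e+09 - 5.923597e+08/2 = 1.740e+09 Hz
fH = 2.0363e+09 + 5.923597e+08/2 = 2.332e+09 Hz

BW=5.924e+08 Hz, fL=1.740e+09 Hz, fH=2.332e+09 Hz


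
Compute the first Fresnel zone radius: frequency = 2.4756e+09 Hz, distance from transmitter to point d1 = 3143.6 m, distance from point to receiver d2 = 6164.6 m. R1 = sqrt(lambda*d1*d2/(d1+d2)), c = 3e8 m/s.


lambda = c / f = 3.0000e+08 / 2.4756e+09 = 0.1211827 m
R1 = sqrt(0.1211827 * 3143.6 * 6164.6 / (3143.6 + 6164.6)) = 15.88 m

15.88 m


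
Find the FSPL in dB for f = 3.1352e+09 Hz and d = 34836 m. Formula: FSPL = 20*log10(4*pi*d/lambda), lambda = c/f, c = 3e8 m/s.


lambda = c / f = 3.0000e+08 / 3.1352e+09 = 0.09568768 m
FSPL = 20 * log10(4*pi*34836/0.09568768) = 133.2 dB

133.2 dB


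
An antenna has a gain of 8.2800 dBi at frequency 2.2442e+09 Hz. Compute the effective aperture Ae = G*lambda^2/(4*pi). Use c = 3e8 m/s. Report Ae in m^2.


lambda = c / f = 3.0000e+08 / 2.2442e+09 = 0.1336779 m
G_linear = 10^(8.2800/10) = 6.729767
Ae = G_linear * lambda^2 / (4*pi) = 6.729767 * 0.1336779^2 / (4*pi) = 9.570e-03 m^2

9.570e-03 m^2


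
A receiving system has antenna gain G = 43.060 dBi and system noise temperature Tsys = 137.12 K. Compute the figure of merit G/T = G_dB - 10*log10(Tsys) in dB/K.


G/T = 43.060 - 10*log10(137.12) = 43.060 - 21.37101 = 21.69 dB/K

21.69 dB/K


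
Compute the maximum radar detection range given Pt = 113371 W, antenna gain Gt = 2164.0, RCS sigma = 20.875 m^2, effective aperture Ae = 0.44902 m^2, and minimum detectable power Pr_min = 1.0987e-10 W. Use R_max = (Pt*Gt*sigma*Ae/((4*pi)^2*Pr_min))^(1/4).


R^4 = 113371*2164.0*20.875*0.44902 / ((4*pi)^2 * 1.0987e-10) = 1.325417e+17
R_max = 1.325417e+17^0.25 = 19080 m

19080 m


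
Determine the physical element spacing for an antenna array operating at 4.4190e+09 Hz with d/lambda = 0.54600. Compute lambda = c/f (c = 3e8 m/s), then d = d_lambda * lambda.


lambda = c / f = 3.0000e+08 / 4.4190e+09 = 0.06788866 m
d = 0.54600 * 0.06788866 = 0.03707 m

0.03707 m


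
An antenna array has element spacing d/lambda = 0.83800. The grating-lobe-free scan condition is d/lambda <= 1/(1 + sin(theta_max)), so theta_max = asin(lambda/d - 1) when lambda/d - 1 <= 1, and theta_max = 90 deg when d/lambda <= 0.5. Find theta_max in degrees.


lambda/d - 1 = 1/0.83800 - 1 = 0.1933174
theta_max = asin(0.1933174) = 11.15 deg

11.15 deg


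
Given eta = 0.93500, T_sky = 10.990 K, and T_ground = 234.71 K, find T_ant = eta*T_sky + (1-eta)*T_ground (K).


T_ant = 0.93500 * 10.990 + (1 - 0.93500) * 234.71 = 25.53 K

25.53 K


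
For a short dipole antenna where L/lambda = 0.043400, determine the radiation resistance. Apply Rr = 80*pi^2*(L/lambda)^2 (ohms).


Rr = 80 * pi^2 * (0.043400)^2 = 80 * 9.869604 * 1.883560e-03 = 1.487 ohm

1.487 ohm


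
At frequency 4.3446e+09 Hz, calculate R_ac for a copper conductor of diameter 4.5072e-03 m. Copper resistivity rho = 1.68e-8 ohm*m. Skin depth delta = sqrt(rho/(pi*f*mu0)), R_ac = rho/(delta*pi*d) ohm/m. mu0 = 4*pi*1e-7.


delta = sqrt(1.68e-8 / (pi * 4.3446e+09 * 4*pi*1e-7)) = 9.896916e-07 m
R_ac = 1.68e-8 / (9.896916e-07 * pi * 4.5072e-03) = 1.199 ohm/m

1.199 ohm/m


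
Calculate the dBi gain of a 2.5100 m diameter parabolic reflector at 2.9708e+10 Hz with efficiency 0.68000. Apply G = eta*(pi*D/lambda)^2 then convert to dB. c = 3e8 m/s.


lambda = c / f = 3.0000e+08 / 2.9708e+10 = 0.01009829 m
G_linear = 0.68000 * (pi * 2.5100 / 0.01009829)^2 = 414629.7
G_dBi = 10 * log10(414629.7) = 56.18 dBi

56.18 dBi


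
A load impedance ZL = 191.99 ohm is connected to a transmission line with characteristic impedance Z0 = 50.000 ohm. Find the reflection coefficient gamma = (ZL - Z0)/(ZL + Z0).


gamma = (191.99 - 50.000) / (191.99 + 50.000) = 0.5868

0.5868


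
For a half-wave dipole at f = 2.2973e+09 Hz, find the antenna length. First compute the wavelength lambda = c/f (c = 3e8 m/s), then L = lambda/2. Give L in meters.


lambda = c / f = 3.0000e+08 / 2.2973e+09 = 0.1305881 m
L = lambda / 2 = 0.1305881 / 2 = 0.06529 m

0.06529 m


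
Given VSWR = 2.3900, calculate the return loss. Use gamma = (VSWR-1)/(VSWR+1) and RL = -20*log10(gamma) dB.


gamma = (2.3900 - 1) / (2.3900 + 1) = 0.4100295
RL = -20 * log10(0.4100295) = 7.744 dB

7.744 dB


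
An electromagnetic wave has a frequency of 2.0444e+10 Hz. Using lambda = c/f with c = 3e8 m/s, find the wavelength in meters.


lambda = c / f = 3.0000e+08 / 2.0444e+10 = 0.01467 m

0.01467 m


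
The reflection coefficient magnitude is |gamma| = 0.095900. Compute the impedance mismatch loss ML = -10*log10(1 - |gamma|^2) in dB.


ML = -10 * log10(1 - 0.095900^2) = -10 * log10(0.99080319) = 0.04013 dB

0.04013 dB


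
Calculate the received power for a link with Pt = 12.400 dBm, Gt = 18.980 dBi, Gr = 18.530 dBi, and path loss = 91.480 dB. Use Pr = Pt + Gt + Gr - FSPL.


Pr = 12.400 + 18.980 + 18.530 - 91.480 = -41.57 dBm

-41.57 dBm


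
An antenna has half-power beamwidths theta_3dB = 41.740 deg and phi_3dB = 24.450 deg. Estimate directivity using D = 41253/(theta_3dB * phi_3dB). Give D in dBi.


D_linear = 41253 / (41.740 * 24.450) = 40.42260
D_dBi = 10 * log10(40.42260) = 16.07 dBi

16.07 dBi


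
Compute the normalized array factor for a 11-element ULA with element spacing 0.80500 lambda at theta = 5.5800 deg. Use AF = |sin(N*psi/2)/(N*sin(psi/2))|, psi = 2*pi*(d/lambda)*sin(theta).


psi = 2*pi*0.80500*sin(5.5800 deg) = 0.4918136 rad
AF = |sin(11*0.4918136/2) / (11*sin(0.4918136/2))| = 0.1579

0.1579


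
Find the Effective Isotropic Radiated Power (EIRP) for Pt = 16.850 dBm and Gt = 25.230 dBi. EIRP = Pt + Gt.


EIRP = Pt + Gt = 16.850 + 25.230 = 42.08 dBm

42.08 dBm


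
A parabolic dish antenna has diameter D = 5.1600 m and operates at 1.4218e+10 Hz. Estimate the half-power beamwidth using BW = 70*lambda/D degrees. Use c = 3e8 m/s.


lambda = c / f = 3.0000e+08 / 1.4218e+10 = 0.02110001 m
BW = 70 * 0.02110001 / 5.1600 = 0.2862 deg

0.2862 deg


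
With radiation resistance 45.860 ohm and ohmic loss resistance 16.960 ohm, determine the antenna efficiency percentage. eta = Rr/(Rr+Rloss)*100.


eta = 45.860 / (45.860 + 16.960) * 100 = 73.00%

73.00%


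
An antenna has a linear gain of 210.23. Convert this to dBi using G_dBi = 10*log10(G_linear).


G_dBi = 10 * log10(210.23) = 23.23 dBi

23.23 dBi


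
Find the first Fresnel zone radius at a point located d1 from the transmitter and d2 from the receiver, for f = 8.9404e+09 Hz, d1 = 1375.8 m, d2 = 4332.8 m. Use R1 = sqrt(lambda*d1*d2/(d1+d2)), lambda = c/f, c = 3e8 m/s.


lambda = c / f = 3.0000e+08 / 8.9404e+09 = 0.03355555 m
R1 = sqrt(0.03355555 * 1375.8 * 4332.8 / (1375.8 + 4332.8)) = 5.919 m

5.919 m


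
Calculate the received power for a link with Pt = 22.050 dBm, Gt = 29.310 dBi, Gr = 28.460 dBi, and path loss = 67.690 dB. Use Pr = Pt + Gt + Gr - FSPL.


Pr = 22.050 + 29.310 + 28.460 - 67.690 = 12.13 dBm

12.13 dBm


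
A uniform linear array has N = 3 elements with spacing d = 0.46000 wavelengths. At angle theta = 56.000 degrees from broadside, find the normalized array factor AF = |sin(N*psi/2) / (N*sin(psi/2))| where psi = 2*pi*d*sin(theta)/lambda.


psi = 2*pi*0.46000*sin(56.000 deg) = 2.396138 rad
AF = |sin(3*2.396138/2) / (3*sin(2.396138/2))| = 0.1565

0.1565


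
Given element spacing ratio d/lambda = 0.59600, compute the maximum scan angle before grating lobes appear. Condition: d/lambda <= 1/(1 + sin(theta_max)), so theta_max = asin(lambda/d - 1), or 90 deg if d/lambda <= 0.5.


lambda/d - 1 = 1/0.59600 - 1 = 0.6778523
theta_max = asin(0.6778523) = 42.68 deg

42.68 deg


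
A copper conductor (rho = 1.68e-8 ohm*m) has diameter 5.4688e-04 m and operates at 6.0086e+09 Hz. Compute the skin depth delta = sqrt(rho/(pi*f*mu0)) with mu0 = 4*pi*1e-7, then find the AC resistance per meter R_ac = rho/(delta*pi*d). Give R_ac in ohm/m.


delta = sqrt(1.68e-8 / (pi * 6.0086e+09 * 4*pi*1e-7)) = 8.415659e-07 m
R_ac = 1.68e-8 / (8.415659e-07 * pi * 5.4688e-04) = 11.62 ohm/m

11.62 ohm/m


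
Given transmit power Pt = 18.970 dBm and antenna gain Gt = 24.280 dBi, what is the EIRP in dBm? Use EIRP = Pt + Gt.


EIRP = Pt + Gt = 18.970 + 24.280 = 43.25 dBm

43.25 dBm


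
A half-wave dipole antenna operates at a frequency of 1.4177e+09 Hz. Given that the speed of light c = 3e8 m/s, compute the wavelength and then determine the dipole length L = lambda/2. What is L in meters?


lambda = c / f = 3.0000e+08 / 1.4177e+09 = 0.2116104 m
L = lambda / 2 = 0.2116104 / 2 = 0.1058 m

0.1058 m


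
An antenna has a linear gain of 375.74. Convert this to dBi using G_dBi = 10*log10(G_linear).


G_dBi = 10 * log10(375.74) = 25.75 dBi

25.75 dBi


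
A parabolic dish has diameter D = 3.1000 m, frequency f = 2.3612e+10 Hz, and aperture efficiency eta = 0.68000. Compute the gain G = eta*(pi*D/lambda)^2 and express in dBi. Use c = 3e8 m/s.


lambda = c / f = 3.0000e+08 / 2.3612e+10 = 0.01270540 m
G_linear = 0.68000 * (pi * 3.1000 / 0.01270540)^2 = 399535.5
G_dBi = 10 * log10(399535.5) = 56.02 dBi

56.02 dBi


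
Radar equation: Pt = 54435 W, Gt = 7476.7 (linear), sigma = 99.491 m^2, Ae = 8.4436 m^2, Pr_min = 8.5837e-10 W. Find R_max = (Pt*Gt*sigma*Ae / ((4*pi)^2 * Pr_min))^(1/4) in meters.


R^4 = 54435*7476.7*99.491*8.4436 / ((4*pi)^2 * 8.5837e-10) = 2.522350e+18
R_max = 2.522350e+18^0.25 = 39852 m

39852 m


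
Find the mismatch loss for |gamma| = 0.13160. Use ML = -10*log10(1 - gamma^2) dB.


ML = -10 * log10(1 - 0.13160^2) = -10 * log10(0.98268144) = 0.07587 dB

0.07587 dB


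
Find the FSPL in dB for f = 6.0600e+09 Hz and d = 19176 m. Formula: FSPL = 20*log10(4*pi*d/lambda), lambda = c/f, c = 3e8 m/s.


lambda = c / f = 3.0000e+08 / 6.0600e+09 = 0.04950495 m
FSPL = 20 * log10(4*pi*19176/0.04950495) = 133.7 dB

133.7 dB


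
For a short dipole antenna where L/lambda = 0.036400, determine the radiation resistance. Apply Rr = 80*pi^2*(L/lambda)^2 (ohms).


Rr = 80 * pi^2 * (0.036400)^2 = 80 * 9.869604 * 1.324960e-03 = 1.046 ohm

1.046 ohm


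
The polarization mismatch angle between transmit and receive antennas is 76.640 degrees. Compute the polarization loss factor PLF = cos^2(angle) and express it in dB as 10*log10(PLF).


PLF_linear = cos^2(76.640 deg) = 0.05339275
PLF_dB = 10 * log10(0.05339275) = -12.73 dB

-12.73 dB


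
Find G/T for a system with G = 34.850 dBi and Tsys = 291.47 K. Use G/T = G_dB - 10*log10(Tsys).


G/T = 34.850 - 10*log10(291.47) = 34.850 - 24.64594 = 10.20 dB/K

10.20 dB/K


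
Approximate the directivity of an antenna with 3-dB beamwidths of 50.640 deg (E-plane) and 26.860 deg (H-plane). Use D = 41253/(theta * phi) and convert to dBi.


D_linear = 41253 / (50.640 * 26.860) = 30.32884
D_dBi = 10 * log10(30.32884) = 14.82 dBi

14.82 dBi


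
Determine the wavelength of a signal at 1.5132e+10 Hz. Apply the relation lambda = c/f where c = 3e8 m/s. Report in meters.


lambda = c / f = 3.0000e+08 / 1.5132e+10 = 0.01983 m

0.01983 m


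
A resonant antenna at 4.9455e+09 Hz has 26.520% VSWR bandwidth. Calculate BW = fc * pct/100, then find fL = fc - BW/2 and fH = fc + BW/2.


BW = 4.9455e+09 * 26.520/100 = 1.311547e+09 Hz
fL = 4.9455e+09 - 1.311547e+09/2 = 4.290e+09 Hz
fH = 4.9455e+09 + 1.311547e+09/2 = 5.601e+09 Hz

BW=1.312e+09 Hz, fL=4.290e+09 Hz, fH=5.601e+09 Hz


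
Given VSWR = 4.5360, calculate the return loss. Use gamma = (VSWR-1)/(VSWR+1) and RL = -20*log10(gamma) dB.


gamma = (4.5360 - 1) / (4.5360 + 1) = 0.6387283
RL = -20 * log10(0.6387283) = 3.894 dB

3.894 dB


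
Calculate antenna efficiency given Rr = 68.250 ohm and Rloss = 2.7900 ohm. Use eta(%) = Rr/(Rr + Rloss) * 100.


eta = 68.250 / (68.250 + 2.7900) * 100 = 96.07%

96.07%


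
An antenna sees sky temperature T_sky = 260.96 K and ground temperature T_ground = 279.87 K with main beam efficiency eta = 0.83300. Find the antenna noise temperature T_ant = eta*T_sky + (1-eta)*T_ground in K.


T_ant = 0.83300 * 260.96 + (1 - 0.83300) * 279.87 = 264.1 K

264.1 K


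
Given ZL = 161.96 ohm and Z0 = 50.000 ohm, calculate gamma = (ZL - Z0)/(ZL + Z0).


gamma = (161.96 - 50.000) / (161.96 + 50.000) = 0.5282

0.5282


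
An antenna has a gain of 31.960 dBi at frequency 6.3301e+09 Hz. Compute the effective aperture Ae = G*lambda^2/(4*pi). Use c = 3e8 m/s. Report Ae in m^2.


lambda = c / f = 3.0000e+08 / 6.3301e+09 = 0.04739262 m
G_linear = 10^(31.960/10) = 1570.363
Ae = G_linear * lambda^2 / (4*pi) = 1570.363 * 0.04739262^2 / (4*pi) = 0.2807 m^2

0.2807 m^2


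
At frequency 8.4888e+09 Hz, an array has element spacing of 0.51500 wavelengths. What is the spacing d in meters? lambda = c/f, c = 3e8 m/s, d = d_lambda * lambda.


lambda = c / f = 3.0000e+08 / 8.4888e+09 = 0.03534068 m
d = 0.51500 * 0.03534068 = 0.01820 m

0.01820 m


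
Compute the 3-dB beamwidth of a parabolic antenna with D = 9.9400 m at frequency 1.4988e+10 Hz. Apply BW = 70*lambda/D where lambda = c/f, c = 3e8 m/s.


lambda = c / f = 3.0000e+08 / 1.4988e+10 = 0.02001601 m
BW = 70 * 0.02001601 / 9.9400 = 0.1410 deg

0.1410 deg


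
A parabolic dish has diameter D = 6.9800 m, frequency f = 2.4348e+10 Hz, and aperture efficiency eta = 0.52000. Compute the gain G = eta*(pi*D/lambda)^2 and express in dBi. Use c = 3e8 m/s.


lambda = c / f = 3.0000e+08 / 2.4348e+10 = 0.01232134 m
G_linear = 0.52000 * (pi * 6.9800 / 0.01232134)^2 = 1.647017e+06
G_dBi = 10 * log10(1.647017e+06) = 62.17 dBi

62.17 dBi


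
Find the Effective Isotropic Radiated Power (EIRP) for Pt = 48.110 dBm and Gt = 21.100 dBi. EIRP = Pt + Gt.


EIRP = Pt + Gt = 48.110 + 21.100 = 69.21 dBm

69.21 dBm


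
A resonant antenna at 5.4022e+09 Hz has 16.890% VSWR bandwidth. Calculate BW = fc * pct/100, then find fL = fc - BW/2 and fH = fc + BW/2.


BW = 5.4022e+09 * 16.890/100 = 9.124316e+08 Hz
fL = 5.4022e+09 - 9.124316e+08/2 = 4.946e+09 Hz
fH = 5.4022e+09 + 9.124316e+08/2 = 5.858e+09 Hz

BW=9.124e+08 Hz, fL=4.946e+09 Hz, fH=5.858e+09 Hz


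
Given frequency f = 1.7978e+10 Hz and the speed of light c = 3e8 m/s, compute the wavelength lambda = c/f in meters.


lambda = c / f = 3.0000e+08 / 1.7978e+10 = 0.01669 m

0.01669 m


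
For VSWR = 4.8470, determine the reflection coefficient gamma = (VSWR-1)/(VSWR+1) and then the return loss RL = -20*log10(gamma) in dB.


gamma = (4.8470 - 1) / (4.8470 + 1) = 0.6579442
RL = -20 * log10(0.6579442) = 3.636 dB

3.636 dB


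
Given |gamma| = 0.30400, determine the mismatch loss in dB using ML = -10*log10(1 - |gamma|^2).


ML = -10 * log10(1 - 0.30400^2) = -10 * log10(0.907584) = 0.4211 dB

0.4211 dB


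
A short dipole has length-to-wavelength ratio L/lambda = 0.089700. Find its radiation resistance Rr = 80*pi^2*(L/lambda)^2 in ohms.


Rr = 80 * pi^2 * (0.089700)^2 = 80 * 9.869604 * 8.046090e-03 = 6.353 ohm

6.353 ohm


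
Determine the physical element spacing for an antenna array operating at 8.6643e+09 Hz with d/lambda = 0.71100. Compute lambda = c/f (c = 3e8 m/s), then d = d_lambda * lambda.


lambda = c / f = 3.0000e+08 / 8.6643e+09 = 0.03462484 m
d = 0.71100 * 0.03462484 = 0.02462 m

0.02462 m


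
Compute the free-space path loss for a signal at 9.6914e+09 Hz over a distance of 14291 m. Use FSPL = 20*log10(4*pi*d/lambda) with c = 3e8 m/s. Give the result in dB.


lambda = c / f = 3.0000e+08 / 9.6914e+09 = 0.03095528 m
FSPL = 20 * log10(4*pi*14291/0.03095528) = 135.3 dB

135.3 dB


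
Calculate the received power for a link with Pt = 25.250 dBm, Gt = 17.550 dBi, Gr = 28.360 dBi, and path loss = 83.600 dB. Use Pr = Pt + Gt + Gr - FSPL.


Pr = 25.250 + 17.550 + 28.360 - 83.600 = -12.44 dBm

-12.44 dBm


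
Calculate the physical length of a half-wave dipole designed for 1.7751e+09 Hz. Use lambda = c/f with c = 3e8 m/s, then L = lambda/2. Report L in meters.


lambda = c / f = 3.0000e+08 / 1.7751e+09 = 0.1690046 m
L = lambda / 2 = 0.1690046 / 2 = 0.08450 m

0.08450 m


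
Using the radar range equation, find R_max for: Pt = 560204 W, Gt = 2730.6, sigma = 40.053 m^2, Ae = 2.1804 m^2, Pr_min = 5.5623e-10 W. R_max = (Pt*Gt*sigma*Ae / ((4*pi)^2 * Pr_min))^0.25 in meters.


R^4 = 560204*2730.6*40.053*2.1804 / ((4*pi)^2 * 5.5623e-10) = 1.520903e+18
R_max = 1.520903e+18^0.25 = 35118 m

35118 m


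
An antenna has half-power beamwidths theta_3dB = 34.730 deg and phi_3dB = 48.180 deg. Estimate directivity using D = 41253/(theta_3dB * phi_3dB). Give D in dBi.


D_linear = 41253 / (34.730 * 48.180) = 24.65381
D_dBi = 10 * log10(24.65381) = 13.92 dBi

13.92 dBi


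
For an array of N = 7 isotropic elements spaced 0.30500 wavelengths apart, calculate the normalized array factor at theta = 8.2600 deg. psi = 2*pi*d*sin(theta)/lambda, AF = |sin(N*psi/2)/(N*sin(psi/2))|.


psi = 2*pi*0.30500*sin(8.2600 deg) = 0.2753162 rad
AF = |sin(7*0.2753162/2) / (7*sin(0.2753162/2))| = 0.8550

0.8550


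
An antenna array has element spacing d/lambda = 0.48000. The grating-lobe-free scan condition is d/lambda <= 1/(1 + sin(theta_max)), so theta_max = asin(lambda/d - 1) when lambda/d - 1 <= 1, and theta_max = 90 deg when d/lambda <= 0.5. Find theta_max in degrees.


lambda/d - 1 = 1/0.48000 - 1 = 1.083333 >= 1
d/lambda <= 0.5, so the array can scan to endfire without grating lobes: theta_max = 90 deg

90 deg


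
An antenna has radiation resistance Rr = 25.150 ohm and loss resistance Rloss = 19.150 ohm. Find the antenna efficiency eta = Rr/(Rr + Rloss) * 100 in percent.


eta = 25.150 / (25.150 + 19.150) * 100 = 56.77%

56.77%


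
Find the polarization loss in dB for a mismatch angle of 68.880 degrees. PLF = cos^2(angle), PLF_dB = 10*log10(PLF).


PLF_linear = cos^2(68.880 deg) = 0.1298323
PLF_dB = 10 * log10(0.1298323) = -8.866 dB

-8.866 dB


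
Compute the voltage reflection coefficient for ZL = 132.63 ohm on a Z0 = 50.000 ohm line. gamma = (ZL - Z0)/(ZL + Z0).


gamma = (132.63 - 50.000) / (132.63 + 50.000) = 0.4524

0.4524
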